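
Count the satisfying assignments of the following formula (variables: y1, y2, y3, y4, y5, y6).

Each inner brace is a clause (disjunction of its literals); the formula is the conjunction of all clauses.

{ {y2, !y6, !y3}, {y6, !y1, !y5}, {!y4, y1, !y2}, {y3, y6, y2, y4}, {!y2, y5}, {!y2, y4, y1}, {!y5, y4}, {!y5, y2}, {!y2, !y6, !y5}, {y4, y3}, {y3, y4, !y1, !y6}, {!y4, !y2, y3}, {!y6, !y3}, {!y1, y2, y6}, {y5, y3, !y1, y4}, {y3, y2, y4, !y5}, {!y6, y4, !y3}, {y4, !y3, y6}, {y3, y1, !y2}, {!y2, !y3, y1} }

There are 2^6 = 64 truth assignments over (y1, y2, y3, y4, y5, y6).
Split on y6. With y6 = true, the clauses containing y6 are satisfied and !y6 drops from the rest; 2 of the 2^5 = 32 assignments to the other variables satisfy what remains.
With y6 = false, by the same count on the reduced clause set, 2 assignments work.
(One model: y1=F, y2=F, y3=F, y4=T, y5=F, y6=F.)
Total: 2 + 2 = 4.

4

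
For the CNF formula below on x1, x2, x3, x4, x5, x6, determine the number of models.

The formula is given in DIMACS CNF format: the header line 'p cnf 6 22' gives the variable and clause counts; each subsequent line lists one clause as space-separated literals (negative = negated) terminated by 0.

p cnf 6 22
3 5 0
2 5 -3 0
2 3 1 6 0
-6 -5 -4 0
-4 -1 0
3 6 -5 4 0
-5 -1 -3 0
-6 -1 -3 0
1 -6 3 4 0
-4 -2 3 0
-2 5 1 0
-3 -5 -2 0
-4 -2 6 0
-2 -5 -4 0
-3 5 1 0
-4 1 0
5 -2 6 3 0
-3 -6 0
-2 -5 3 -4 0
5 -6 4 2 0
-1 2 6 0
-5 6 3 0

4

There are 2^6 = 64 truth assignments over (x1, x2, x3, x4, x5, x6).
Split on x4. With x4 = True, the clauses containing x4 are satisfied and ¬x4 drops from the rest; 0 of the 2^5 = 32 assignments to the other variables satisfy what remains.
With x4 = False, by the same count on the reduced clause set, 4 assignments work.
Total: 0 + 4 = 4.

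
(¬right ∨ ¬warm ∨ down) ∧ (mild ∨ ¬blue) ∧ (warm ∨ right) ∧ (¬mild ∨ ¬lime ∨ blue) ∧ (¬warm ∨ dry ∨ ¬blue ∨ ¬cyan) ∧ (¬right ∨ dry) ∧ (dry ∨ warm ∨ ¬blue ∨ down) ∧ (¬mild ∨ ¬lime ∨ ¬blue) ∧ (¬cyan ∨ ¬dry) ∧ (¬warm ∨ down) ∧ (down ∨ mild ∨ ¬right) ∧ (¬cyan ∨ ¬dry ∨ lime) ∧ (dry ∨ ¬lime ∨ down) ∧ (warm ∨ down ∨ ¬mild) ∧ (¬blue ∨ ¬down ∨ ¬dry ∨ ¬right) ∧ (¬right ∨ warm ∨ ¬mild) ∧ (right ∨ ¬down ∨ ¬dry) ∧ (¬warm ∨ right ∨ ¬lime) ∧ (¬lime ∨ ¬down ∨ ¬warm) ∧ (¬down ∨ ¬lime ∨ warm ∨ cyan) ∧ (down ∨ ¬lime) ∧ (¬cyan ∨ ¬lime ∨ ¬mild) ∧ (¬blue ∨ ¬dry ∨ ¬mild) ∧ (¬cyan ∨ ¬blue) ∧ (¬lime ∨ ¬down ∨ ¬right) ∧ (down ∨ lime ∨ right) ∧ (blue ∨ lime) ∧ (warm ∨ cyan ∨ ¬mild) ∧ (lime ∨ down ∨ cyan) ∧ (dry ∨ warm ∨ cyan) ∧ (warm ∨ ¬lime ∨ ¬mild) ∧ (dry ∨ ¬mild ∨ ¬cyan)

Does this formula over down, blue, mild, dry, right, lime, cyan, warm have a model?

Yes, satisfiable

Branch on mild: set mild = True.
Branch on warm: set warm = True.
(down) alone gives down = True.
(¬lime) alone gives lime = False.
(blue) alone gives blue = True.
(¬dry) alone gives dry = False.
(¬cyan) alone gives cyan = False.
(¬right) alone gives right = False.
Every clause now holds.
A satisfying assignment: down: True,  blue: True,  mild: True,  dry: False,  right: False,  lime: False,  cyan: False,  warm: True.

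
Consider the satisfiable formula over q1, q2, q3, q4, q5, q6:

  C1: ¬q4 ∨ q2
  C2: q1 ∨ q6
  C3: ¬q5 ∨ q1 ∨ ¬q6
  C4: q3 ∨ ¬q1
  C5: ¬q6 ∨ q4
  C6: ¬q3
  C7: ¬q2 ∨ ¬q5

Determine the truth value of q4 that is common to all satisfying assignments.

Suppose q4 = False.
The clause (¬q6) is unit, so q6 = False.
The clause (q1) is unit, so q1 = True.
The clause (q3) is unit, so q3 = True.
That conflicts with the unit clause (¬q3).
So every satisfying assignment has q4 = True.

True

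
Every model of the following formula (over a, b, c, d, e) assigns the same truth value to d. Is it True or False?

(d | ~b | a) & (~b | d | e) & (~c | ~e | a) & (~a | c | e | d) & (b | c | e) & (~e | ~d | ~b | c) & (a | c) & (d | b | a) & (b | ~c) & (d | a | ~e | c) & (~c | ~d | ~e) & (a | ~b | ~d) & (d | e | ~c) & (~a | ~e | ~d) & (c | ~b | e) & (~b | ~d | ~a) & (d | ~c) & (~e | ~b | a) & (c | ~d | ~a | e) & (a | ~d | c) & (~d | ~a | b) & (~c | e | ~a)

False

Suppose d = 1.
Try a = 1.
The clause (~e) is unit, so e = 0.
The clause (~b) is unit, so b = 0.
Now (b) is unsatisfied and unit — conflict.
Undo a and try a = 0.
The clause (c) is unit, so c = 1.
The clause (~e) is unit, so e = 0.
The clause (b) is unit, so b = 1.
Now (~b) is unsatisfied and unit — conflict.
Both values of a lead to a conflict.
So every satisfying assignment has d = False.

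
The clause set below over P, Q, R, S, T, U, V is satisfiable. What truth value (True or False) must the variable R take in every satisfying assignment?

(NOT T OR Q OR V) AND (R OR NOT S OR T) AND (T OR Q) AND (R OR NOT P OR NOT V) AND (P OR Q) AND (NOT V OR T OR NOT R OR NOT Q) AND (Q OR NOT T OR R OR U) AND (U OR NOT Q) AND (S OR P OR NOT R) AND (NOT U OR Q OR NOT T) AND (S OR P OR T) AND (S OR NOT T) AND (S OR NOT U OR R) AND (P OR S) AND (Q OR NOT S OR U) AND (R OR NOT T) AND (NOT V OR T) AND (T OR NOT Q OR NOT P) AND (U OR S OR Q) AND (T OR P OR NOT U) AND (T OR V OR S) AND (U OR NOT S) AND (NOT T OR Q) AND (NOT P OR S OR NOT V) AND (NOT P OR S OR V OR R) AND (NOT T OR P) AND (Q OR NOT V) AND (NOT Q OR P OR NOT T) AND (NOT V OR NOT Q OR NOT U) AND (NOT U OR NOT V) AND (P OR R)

Suppose R = false.
From the singleton clause (NOT T), T = false.
From the singleton clause (NOT S), S = false.
From the singleton clause (Q), Q = true.
From the singleton clause (U), U = true.
That conflicts with the unit clause (NOT U).
So every satisfying assignment has R = True.

True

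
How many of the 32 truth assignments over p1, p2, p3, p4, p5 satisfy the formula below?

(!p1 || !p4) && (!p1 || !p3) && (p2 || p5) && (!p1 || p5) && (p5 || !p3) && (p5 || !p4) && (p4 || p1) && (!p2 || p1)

There are 2^5 = 32 truth assignments over (p1, p2, p3, p4, p5).
Split on p4. With p4 = true, the clauses containing p4 are satisfied and !p4 drops from the rest; 2 of the 2^4 = 16 assignments to the other variables satisfy what remains.
With p4 = false, by the same count on the reduced clause set, 2 assignments work.
(One model: p1=F, p2=F, p3=F, p4=T, p5=T.)
Total: 2 + 2 = 4.

4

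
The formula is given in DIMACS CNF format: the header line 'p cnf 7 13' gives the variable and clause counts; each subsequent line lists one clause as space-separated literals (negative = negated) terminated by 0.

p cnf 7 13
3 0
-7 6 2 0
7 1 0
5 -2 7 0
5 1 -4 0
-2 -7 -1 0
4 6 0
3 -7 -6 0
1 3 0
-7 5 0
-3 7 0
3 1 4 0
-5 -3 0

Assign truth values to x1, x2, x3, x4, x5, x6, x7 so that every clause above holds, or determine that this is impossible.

(x3) alone gives x3 = True.
(x7) alone gives x7 = True.
(x5) alone gives x5 = True.
Now (¬x5) is unsatisfied and unit — conflict.

UNSATISFIABLE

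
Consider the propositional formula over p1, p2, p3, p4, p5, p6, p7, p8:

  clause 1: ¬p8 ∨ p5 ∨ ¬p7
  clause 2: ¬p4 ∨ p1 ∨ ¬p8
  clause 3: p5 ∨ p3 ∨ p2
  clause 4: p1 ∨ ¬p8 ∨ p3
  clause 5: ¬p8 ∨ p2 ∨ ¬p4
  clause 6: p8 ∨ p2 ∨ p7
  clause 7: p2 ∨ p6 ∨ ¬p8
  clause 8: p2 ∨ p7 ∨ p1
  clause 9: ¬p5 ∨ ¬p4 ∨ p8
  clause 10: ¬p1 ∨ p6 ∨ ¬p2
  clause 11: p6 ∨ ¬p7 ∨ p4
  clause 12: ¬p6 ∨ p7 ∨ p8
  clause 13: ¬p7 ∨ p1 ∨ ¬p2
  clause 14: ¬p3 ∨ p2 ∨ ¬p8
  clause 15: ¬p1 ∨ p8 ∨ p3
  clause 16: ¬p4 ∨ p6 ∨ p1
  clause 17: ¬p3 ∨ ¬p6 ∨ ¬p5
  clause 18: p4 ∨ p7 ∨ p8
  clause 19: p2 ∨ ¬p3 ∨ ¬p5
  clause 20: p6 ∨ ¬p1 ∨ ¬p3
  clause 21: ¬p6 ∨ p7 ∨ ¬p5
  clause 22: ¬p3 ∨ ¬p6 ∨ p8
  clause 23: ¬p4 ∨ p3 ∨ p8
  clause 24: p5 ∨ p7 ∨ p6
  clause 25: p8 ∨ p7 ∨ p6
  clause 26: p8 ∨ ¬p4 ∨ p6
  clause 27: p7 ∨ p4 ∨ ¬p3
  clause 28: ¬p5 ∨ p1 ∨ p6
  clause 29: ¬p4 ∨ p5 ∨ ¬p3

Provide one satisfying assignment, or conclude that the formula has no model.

Try p8 = True.
Try p5 = True.
Try p4 = True.
From the singleton clause (p1), p1 = True.
From the singleton clause (p2), p2 = True.
From the singleton clause (p6), p6 = True.
From the singleton clause (¬p3), p3 = False.
From the singleton clause (p7), p7 = True.
All clauses are satisfied.

p1=True,  p2=True,  p3=False,  p4=True,  p5=True,  p6=True,  p7=True,  p8=True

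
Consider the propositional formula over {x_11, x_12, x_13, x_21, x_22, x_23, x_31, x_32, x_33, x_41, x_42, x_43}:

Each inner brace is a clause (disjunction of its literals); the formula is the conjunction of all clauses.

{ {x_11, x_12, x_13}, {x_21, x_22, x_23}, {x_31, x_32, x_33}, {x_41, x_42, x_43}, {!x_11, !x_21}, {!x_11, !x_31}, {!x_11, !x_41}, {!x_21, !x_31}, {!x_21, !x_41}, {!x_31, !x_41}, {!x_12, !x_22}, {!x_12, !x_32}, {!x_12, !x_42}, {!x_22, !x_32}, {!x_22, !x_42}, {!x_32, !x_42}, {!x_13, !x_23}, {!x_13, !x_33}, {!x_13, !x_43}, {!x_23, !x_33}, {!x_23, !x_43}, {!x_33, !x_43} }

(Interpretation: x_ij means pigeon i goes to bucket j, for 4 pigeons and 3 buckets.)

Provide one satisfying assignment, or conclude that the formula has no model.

UNSATISFIABLE

Case x_11 = false:
Case x_12 = true:
From the singleton clause (!x_22), x_22 = false.
From the singleton clause (!x_32), x_32 = false.
From the singleton clause (!x_42), x_42 = false.
Case x_21 = true:
From the singleton clause (!x_31), x_31 = false.
From the singleton clause (x_33), x_33 = true.
From the singleton clause (!x_41), x_41 = false.
From the singleton clause (x_43), x_43 = true.
But (!x_43) is also a unit clause — contradiction.
Backtrack on x_21: now try x_21 = false.
From the singleton clause (x_23), x_23 = true.
From the singleton clause (!x_13), x_13 = false.
From the singleton clause (!x_33), x_33 = false.
From the singleton clause (x_31), x_31 = true.
From the singleton clause (!x_41), x_41 = false.
From the singleton clause (x_43), x_43 = true.
But (!x_43) is also a unit clause — contradiction.
Both values of x_21 lead to a conflict.
Backtrack on x_12: now try x_12 = false.
From the singleton clause (x_13), x_13 = true.
From the singleton clause (!x_23), x_23 = false.
From the singleton clause (!x_33), x_33 = false.
From the singleton clause (!x_43), x_43 = false.
Case x_21 = true:
From the singleton clause (!x_31), x_31 = false.
From the singleton clause (x_32), x_32 = true.
From the singleton clause (!x_41), x_41 = false.
From the singleton clause (x_42), x_42 = true.
But (!x_42) is also a unit clause — contradiction.
Backtrack on x_21: now try x_21 = false.
From the singleton clause (x_22), x_22 = true.
From the singleton clause (!x_32), x_32 = false.
From the singleton clause (x_31), x_31 = true.
From the singleton clause (!x_41), x_41 = false.
From the singleton clause (x_42), x_42 = true.
But (!x_42) is also a unit clause — contradiction.
Both values of x_21 lead to a conflict.
Both values of x_12 lead to a conflict.
Backtrack on x_11: now try x_11 = true.
From the singleton clause (!x_21), x_21 = false.
From the singleton clause (!x_31), x_31 = false.
From the singleton clause (!x_41), x_41 = false.
Case x_22 = true:
From the singleton clause (!x_12), x_12 = false.
From the singleton clause (!x_32), x_32 = false.
From the singleton clause (x_33), x_33 = true.
From the singleton clause (!x_42), x_42 = false.
From the singleton clause (x_43), x_43 = true.
But (!x_43) is also a unit clause — contradiction.
Backtrack on x_22: now try x_22 = false.
From the singleton clause (x_23), x_23 = true.
From the singleton clause (!x_13), x_13 = false.
From the singleton clause (!x_33), x_33 = false.
From the singleton clause (x_32), x_32 = true.
From the singleton clause (!x_12), x_12 = false.
From the singleton clause (!x_42), x_42 = false.
From the singleton clause (x_43), x_43 = true.
But (!x_43) is also a unit clause — contradiction.
Both values of x_22 lead to a conflict.
Both values of x_11 lead to a conflict.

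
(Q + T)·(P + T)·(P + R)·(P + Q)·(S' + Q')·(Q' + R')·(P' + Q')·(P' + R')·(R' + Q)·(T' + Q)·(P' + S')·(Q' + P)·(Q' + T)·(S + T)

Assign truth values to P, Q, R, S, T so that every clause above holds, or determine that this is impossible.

Suppose Q = 1.
From the singleton clause (S'), S = 0.
From the singleton clause (R'), R = 0.
From the singleton clause (P), P = 1.
Now (P') is unsatisfied and unit — conflict.
Backtrack on Q: now try Q = 0.
From the singleton clause (T), T = 1.
Now (T') is unsatisfied and unit — conflict.
Either choice for Q ends in contradiction.

UNSATISFIABLE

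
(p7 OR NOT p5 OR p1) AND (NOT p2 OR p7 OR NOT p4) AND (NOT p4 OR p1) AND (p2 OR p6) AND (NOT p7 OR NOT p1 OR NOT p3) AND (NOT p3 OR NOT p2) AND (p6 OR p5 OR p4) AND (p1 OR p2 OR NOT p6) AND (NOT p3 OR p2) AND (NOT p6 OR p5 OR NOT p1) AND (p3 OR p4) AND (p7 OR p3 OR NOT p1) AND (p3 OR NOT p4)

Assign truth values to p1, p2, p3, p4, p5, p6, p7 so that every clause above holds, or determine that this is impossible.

Suppose p4 = false.
From the singleton clause (p3), p3 = true.
From the singleton clause (NOT p2), p2 = false.
But (p2) is also a unit clause — contradiction.
Backtrack on p4: now try p4 = true.
From the singleton clause (p1), p1 = true.
From the singleton clause (p3), p3 = true.
From the singleton clause (NOT p7), p7 = false.
From the singleton clause (NOT p2), p2 = false.
But (p2) is also a unit clause — contradiction.
Both values of p4 lead to a conflict.

UNSATISFIABLE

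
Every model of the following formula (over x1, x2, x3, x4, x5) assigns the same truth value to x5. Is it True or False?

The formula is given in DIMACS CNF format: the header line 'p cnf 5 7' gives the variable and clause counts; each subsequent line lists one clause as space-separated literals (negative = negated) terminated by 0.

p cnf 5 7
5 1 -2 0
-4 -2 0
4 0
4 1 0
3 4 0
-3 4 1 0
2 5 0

Suppose x5 = False.
Unit clause (x4) forces x4 = True.
Unit clause (¬x2) forces x2 = False.
That conflicts with the unit clause (x2).
So every satisfying assignment has x5 = True.

True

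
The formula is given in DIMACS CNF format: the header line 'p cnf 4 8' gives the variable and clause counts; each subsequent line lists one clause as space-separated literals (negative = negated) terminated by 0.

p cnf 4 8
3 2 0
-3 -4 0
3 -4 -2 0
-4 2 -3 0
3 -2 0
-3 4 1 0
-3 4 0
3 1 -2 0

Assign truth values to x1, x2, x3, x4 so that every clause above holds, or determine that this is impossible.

Branch on x3: set x3 = True.
Unit clause (¬x4) forces x4 = False.
But (x4) is also a unit clause — contradiction.
That branch fails; take x3 = False instead.
Unit clause (x2) forces x2 = True.
But (¬x2) is also a unit clause — contradiction.
Either choice for x3 ends in contradiction.

UNSATISFIABLE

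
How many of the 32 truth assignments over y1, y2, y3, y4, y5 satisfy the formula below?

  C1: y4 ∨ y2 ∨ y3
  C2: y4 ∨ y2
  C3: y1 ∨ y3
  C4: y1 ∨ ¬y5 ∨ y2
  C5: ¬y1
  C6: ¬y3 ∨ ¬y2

1

There are 2^5 = 32 truth assignments over (y1, y2, y3, y4, y5).
Split on y1. With y1 = True, the clauses containing y1 are satisfied and ¬y1 drops from the rest; 0 of the 2^4 = 16 assignments to the other variables satisfy what remains.
With y1 = False, by the same count on the reduced clause set, 1 assignment works.
(One model: y1=F, y2=F, y3=T, y4=T, y5=F.)
Total: 0 + 1 = 1.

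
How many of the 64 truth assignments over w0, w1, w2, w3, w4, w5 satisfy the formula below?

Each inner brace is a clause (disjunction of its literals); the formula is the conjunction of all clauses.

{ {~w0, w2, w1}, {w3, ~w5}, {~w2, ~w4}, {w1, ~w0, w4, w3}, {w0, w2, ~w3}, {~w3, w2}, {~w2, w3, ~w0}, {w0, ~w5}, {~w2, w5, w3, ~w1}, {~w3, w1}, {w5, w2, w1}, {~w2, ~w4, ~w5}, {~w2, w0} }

6

There are 2^6 = 64 truth assignments over (w0, w1, w2, w3, w4, w5).
Split on w4. With w4 = 1, the clauses containing w4 are satisfied and ~w4 drops from the rest; 2 of the 2^5 = 32 assignments to the other variables satisfy what remains.
With w4 = 0, by the same count on the reduced clause set, 4 assignments work.
(One model: w0=F, w1=T, w2=F, w3=F, w4=F, w5=F.)
Total: 2 + 4 = 6.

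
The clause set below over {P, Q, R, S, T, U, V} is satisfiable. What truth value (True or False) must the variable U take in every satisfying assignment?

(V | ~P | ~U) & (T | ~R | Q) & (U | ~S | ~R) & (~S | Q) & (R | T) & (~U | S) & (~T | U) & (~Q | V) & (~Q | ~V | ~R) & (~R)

True

Suppose U = 0.
From the singleton clause (~T), T = 0.
From the singleton clause (R), R = 1.
Now (~R) is unsatisfied and unit — conflict.
So every satisfying assignment has U = True.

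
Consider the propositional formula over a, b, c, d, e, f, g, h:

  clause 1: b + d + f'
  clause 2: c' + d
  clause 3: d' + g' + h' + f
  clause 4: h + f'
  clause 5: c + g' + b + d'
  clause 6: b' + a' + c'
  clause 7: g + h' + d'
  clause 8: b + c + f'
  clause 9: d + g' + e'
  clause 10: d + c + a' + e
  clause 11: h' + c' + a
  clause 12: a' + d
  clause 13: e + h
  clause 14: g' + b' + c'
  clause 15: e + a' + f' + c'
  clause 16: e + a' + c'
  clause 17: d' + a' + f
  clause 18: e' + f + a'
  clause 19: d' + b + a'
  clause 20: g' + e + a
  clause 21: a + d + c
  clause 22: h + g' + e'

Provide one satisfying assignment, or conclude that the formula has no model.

Try c = 1.
(d) alone gives d = 1.
Try h = 0.
(f') alone gives f = 0.
(e) alone gives e = 1.
(a') alone gives a = 0.
(g') alone gives g = 0.
Every clause is now satisfied; b is unconstrained.

a: 0, b: 1, c: 1, d: 1, e: 1, f: 0, g: 0, h: 0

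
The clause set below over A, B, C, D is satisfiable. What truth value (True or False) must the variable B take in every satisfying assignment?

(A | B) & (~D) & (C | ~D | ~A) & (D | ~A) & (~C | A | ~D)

Suppose B = 0.
From the singleton clause (A), A = 1.
From the singleton clause (~D), D = 0.
That conflicts with the unit clause (D).
So every satisfying assignment has B = True.

True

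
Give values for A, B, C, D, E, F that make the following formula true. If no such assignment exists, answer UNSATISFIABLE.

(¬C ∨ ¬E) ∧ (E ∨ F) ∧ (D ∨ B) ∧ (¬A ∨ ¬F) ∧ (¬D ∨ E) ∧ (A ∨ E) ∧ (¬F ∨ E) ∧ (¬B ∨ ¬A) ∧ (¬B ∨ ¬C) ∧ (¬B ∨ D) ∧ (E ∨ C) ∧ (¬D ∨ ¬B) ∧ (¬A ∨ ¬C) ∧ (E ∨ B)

A ↦ False,  B ↦ False,  C ↦ False,  D ↦ True,  E ↦ True,  F ↦ True

Try C = False.
From the singleton clause (E), E = True.
Try D = True.
From the singleton clause (¬B), B = False.
Try A = False.
All clauses hold; F can take either value.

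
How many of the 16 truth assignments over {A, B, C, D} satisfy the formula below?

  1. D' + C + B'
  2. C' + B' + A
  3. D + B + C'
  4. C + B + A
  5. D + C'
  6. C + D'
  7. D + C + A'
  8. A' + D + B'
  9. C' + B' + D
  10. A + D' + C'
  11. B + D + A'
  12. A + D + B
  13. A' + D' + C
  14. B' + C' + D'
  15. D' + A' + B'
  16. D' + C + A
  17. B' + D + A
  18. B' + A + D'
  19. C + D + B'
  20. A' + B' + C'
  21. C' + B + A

1

There are 2^4 = 16 truth assignments over (A, B, C, D).
Check each against the 21 clauses (columns in the order A, B, C, D):
  F F F F  ✗ fails (C + B + A)
  F F F T  ✗ fails (C + B + A)
  F F T F  ✗ fails (D + B + C')
  F F T T  ✗ fails (A + D' + C')
  F T F F  ✗ fails (B' + D + A)
  F T F T  ✗ fails (D' + C + B')
  F T T F  ✗ fails (C' + B' + A)
  F T T T  ✗ fails (C' + B' + A)
  T F F F  ✗ fails (D + C + A')
  T F F T  ✗ fails (C + D')
  T F T F  ✗ fails (D + B + C')
  T F T T  ✓ satisfies all
  T T F F  ✗ fails (D + C + A')
  T T F T  ✗ fails (D' + C + B')
  T T T F  ✗ fails (D + C')
  T T T T  ✗ fails (B' + C' + D')
1 of the 16 rows is a model.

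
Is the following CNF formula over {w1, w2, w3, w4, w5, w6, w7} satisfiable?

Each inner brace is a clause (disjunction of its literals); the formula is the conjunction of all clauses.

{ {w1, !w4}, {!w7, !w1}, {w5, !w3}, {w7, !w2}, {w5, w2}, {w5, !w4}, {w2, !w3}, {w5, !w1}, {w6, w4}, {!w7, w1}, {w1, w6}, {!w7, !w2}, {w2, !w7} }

Yes

Case w1 = true:
(!w7) alone gives w7 = false.
(!w2) alone gives w2 = false.
(w5) alone gives w5 = true.
(!w3) alone gives w3 = false.
Case w6 = true:
All clauses hold; w4 can take either value.
A satisfying assignment: w1: true, w2: false, w3: false, w4: false, w5: true, w6: true, w7: false.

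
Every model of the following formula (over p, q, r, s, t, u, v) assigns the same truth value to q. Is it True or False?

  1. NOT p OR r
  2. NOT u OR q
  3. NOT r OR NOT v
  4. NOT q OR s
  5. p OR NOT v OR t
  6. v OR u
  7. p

True

Suppose q = false.
The clause (NOT u) is unit, so u = false.
The clause (v) is unit, so v = true.
The clause (NOT r) is unit, so r = false.
The clause (NOT p) is unit, so p = false.
But (p) is also a unit clause — contradiction.
So every satisfying assignment has q = True.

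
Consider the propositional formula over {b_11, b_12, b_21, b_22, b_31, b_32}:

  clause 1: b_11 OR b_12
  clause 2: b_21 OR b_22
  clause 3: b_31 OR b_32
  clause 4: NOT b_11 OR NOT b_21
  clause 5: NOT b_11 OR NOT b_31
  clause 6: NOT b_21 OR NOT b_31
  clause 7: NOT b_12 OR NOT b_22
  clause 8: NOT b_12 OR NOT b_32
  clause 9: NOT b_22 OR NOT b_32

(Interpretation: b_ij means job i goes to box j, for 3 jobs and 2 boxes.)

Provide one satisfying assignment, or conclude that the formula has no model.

UNSATISFIABLE

Try b_11 = true.
Unit clause (NOT b_21) forces b_21 = false.
Unit clause (b_22) forces b_22 = true.
Unit clause (NOT b_31) forces b_31 = false.
Unit clause (b_32) forces b_32 = true.
Now (NOT b_32) is unsatisfied and unit — conflict.
Undo b_11 and try b_11 = false.
Unit clause (b_12) forces b_12 = true.
Unit clause (NOT b_22) forces b_22 = false.
Unit clause (b_21) forces b_21 = true.
Unit clause (NOT b_31) forces b_31 = false.
Unit clause (b_32) forces b_32 = true.
Now (NOT b_32) is unsatisfied and unit — conflict.
Either choice for b_11 ends in contradiction.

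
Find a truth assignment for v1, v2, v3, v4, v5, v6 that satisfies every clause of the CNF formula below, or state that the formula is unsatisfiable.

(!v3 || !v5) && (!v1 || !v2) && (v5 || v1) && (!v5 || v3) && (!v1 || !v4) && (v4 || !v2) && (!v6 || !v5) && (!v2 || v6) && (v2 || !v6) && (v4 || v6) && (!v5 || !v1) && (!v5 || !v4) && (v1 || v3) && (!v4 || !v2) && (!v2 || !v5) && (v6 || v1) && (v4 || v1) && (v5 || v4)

Branch on v3: set v3 = false.
Unit clause (!v5) forces v5 = false.
Unit clause (v1) forces v1 = true.
Unit clause (!v2) forces v2 = false.
Unit clause (!v4) forces v4 = false.
That conflicts with the unit clause (v4).
So v3 must be the other value — set v3 = true.
Unit clause (!v5) forces v5 = false.
Unit clause (v1) forces v1 = true.
Unit clause (!v2) forces v2 = false.
Unit clause (!v4) forces v4 = false.
That conflicts with the unit clause (v4).
Neither v3 = true nor v3 = false works.

UNSATISFIABLE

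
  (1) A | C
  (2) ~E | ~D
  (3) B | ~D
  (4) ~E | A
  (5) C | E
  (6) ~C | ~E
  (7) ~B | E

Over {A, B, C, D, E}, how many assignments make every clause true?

4

There are 2^5 = 32 truth assignments over (A, B, C, D, E).
Split on E. With E = 1, the clauses containing E are satisfied and ~E drops from the rest; 2 of the 2^4 = 16 assignments to the other variables satisfy what remains.
With E = 0, by the same count on the reduced clause set, 2 assignments work.
Total: 2 + 2 = 4.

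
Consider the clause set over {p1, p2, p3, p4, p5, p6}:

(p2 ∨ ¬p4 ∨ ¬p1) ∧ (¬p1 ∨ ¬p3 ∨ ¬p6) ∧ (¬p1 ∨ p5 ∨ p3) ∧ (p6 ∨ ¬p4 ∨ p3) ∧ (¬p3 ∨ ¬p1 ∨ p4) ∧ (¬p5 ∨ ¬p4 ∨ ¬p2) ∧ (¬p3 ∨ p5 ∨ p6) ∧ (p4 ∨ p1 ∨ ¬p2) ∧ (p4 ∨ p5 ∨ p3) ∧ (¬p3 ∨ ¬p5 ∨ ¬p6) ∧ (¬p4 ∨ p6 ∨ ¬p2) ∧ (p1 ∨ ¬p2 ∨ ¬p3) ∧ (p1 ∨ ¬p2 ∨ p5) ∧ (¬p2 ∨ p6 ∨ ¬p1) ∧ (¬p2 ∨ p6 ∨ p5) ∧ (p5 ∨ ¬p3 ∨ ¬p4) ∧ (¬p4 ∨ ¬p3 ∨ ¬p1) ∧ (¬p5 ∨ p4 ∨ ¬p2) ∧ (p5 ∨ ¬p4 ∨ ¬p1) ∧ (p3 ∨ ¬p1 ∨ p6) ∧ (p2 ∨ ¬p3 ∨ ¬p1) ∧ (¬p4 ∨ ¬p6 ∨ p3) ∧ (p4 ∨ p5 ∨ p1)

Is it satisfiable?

Suppose p2 = False.
Suppose p4 = False.
Suppose p3 = False.
From the singleton clause (p5), p5 = True.
Suppose p1 = False.
All clauses hold; p6 can take either value.
A satisfying assignment: p1=False, p2=False, p3=False, p4=False, p5=True, p6=True.

Yes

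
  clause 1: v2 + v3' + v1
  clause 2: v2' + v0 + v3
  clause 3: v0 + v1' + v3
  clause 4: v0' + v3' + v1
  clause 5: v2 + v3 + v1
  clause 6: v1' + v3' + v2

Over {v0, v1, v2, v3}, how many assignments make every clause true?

There are 2^4 = 16 truth assignments over (v0, v1, v2, v3).
Check each against the 6 clauses (columns in the order v0, v1, v2, v3):
  F F F F  ✗ fails (v2 + v3 + v1)
  F F F T  ✗ fails (v2 + v3' + v1)
  F F T F  ✗ fails (v2' + v0 + v3)
  F F T T  ✓ satisfies all
  F T F F  ✗ fails (v0 + v1' + v3)
  F T F T  ✗ fails (v1' + v3' + v2)
  F T T F  ✗ fails (v2' + v0 + v3)
  F T T T  ✓ satisfies all
  T F F F  ✗ fails (v2 + v3 + v1)
  T F F T  ✗ fails (v2 + v3' + v1)
  T F T F  ✓ satisfies all
  T F T T  ✗ fails (v0' + v3' + v1)
  T T F F  ✓ satisfies all
  T T F T  ✗ fails (v1' + v3' + v2)
  T T T F  ✓ satisfies all
  T T T T  ✓ satisfies all
6 of the 16 rows are models.

6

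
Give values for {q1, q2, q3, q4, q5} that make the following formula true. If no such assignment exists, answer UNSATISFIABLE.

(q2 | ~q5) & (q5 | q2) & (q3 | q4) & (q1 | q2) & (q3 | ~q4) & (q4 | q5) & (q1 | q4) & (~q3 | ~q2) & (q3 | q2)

UNSATISFIABLE

Branch on q2: set q2 = 1.
The clause (~q3) is unit, so q3 = 0.
The clause (q4) is unit, so q4 = 1.
That conflicts with the unit clause (~q4).
That branch fails; take q2 = 0 instead.
The clause (~q5) is unit, so q5 = 0.
That conflicts with the unit clause (q5).
Both values of q2 lead to a conflict.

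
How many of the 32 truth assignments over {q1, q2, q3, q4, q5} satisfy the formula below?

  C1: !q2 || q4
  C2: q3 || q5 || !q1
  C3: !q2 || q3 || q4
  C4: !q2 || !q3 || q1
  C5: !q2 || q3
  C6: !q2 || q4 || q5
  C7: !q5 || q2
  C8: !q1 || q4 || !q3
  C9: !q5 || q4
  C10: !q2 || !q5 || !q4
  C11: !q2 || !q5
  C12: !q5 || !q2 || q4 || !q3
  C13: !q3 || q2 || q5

3

There are 2^5 = 32 truth assignments over (q1, q2, q3, q4, q5).
Split on q5. With q5 = true, the clauses containing q5 are satisfied and !q5 drops from the rest; 0 of the 2^4 = 16 assignments to the other variables satisfy what remains.
With q5 = false, by the same count on the reduced clause set, 3 assignments work.
Total: 0 + 3 = 3.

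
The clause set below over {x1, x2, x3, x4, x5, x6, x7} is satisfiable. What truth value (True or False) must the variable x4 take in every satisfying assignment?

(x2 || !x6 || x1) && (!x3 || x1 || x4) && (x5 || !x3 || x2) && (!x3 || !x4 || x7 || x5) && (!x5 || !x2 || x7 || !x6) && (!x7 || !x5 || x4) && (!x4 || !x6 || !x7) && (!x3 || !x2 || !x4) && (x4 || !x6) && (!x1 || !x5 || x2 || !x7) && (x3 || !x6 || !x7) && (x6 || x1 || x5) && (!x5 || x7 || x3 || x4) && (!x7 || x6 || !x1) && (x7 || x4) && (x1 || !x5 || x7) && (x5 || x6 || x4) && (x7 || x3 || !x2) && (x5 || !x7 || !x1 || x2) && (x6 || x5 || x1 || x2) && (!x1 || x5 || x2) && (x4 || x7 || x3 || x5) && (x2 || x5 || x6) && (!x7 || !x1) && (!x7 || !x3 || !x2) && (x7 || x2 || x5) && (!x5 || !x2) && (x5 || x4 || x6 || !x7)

Suppose x4 = false.
From the singleton clause (!x6), x6 = false.
From the singleton clause (x7), x7 = true.
From the singleton clause (!x5), x5 = false.
But (x5) is also a unit clause — contradiction.
So every satisfying assignment has x4 = True.

True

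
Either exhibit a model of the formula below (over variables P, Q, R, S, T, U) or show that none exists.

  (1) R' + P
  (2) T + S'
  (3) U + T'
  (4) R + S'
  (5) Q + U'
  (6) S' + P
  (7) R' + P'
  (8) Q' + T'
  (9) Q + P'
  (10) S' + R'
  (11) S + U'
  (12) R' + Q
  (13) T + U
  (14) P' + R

UNSATISFIABLE

Try R = 0.
Unit clause (S') forces S = 0.
Unit clause (U') forces U = 0.
Unit clause (T') forces T = 0.
Now (T) is unsatisfied and unit — conflict.
Backtrack on R: now try R = 1.
Unit clause (P) forces P = 1.
Now (P') is unsatisfied and unit — conflict.
Either choice for R ends in contradiction.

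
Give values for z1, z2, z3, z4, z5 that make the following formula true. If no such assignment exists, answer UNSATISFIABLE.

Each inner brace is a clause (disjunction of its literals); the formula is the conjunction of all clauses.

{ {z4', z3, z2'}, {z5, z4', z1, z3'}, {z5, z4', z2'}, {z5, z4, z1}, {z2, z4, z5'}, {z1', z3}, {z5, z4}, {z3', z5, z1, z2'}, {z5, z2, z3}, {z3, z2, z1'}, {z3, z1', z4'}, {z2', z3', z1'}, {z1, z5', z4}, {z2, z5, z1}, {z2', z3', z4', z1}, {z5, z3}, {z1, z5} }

z1=1, z2=0, z3=1, z4=1, z5=1

Try z1 = 1.
(z3) alone gives z3 = 1.
(z2') alone gives z2 = 0.
Try z4 = 1.
All clauses hold; z5 can take either value.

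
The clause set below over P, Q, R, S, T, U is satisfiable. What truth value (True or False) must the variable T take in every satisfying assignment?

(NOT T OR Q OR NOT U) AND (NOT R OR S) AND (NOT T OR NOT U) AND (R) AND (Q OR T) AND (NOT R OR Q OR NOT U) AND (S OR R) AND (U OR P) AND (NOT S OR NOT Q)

True

Suppose T = false.
Unit clause (R) forces R = true.
Unit clause (S) forces S = true.
Unit clause (Q) forces Q = true.
But (NOT Q) is also a unit clause — contradiction.
So every satisfying assignment has T = True.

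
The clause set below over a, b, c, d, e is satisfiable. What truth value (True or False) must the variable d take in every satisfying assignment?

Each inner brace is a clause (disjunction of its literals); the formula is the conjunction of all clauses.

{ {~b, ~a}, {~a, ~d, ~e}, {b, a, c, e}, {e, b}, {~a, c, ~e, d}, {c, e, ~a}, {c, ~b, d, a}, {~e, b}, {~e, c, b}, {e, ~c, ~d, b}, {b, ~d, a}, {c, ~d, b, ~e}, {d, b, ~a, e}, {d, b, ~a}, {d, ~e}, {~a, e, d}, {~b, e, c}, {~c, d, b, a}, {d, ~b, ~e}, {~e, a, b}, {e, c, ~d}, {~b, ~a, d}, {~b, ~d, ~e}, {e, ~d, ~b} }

False

Suppose d = 1.
Branch on b: set b = 0.
Unit clause (e) forces e = 1.
Now (~e) is unsatisfied and unit — conflict.
Undo b and try b = 1.
Unit clause (~a) forces a = 0.
Unit clause (~e) forces e = 0.
Now (e) is unsatisfied and unit — conflict.
Both values of b lead to a conflict.
So every satisfying assignment has d = False.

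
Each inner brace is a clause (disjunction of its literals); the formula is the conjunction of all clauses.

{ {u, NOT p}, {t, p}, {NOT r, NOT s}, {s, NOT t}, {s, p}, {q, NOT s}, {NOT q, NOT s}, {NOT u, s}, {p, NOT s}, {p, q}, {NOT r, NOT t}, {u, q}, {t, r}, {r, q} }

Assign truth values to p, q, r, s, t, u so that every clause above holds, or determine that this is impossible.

Branch on u: set u = true.
Unit clause (s) forces s = true.
Unit clause (NOT r) forces r = false.
Unit clause (q) forces q = true.
But (NOT q) is also a unit clause — contradiction.
Backtrack on u: now try u = false.
Unit clause (NOT p) forces p = false.
Unit clause (t) forces t = true.
Unit clause (s) forces s = true.
But (NOT s) is also a unit clause — contradiction.
Either choice for u ends in contradiction.

UNSATISFIABLE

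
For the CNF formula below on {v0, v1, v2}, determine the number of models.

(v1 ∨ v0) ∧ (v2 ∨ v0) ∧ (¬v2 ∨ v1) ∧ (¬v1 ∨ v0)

3

There are 2^3 = 8 truth assignments over (v0, v1, v2).
Split on v1. With v1 = True, the clauses containing v1 are satisfied and ¬v1 drops from the rest; 2 of the 2^2 = 4 assignments to the other variables satisfy what remains.
With v1 = False, by the same count on the reduced clause set, 1 assignment works.
Total: 2 + 1 = 3.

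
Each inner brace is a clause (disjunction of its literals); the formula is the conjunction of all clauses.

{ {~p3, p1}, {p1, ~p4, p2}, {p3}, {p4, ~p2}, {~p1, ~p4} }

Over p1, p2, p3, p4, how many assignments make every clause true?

There are 2^4 = 16 truth assignments over (p1, p2, p3, p4).
Split on p1. With p1 = 1, the clauses containing p1 are satisfied and ~p1 drops from the rest; 1 of the 2^3 = 8 assignments to the other variables satisfy what remains.
With p1 = 0, by the same count on the reduced clause set, 0 assignments work.
(One model: p1=T, p2=F, p3=T, p4=F.)
Total: 1 + 0 = 1.

1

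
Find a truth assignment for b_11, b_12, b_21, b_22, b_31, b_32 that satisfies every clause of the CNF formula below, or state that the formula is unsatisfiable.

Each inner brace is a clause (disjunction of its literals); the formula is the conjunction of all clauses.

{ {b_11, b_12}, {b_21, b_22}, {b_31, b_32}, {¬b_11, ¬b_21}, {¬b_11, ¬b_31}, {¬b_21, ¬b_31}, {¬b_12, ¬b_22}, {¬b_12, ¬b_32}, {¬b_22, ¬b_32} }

UNSATISFIABLE

Branch on b_11: set b_11 = True.
Unit clause (¬b_21) forces b_21 = False.
Unit clause (b_22) forces b_22 = True.
Unit clause (¬b_31) forces b_31 = False.
Unit clause (b_32) forces b_32 = True.
That conflicts with the unit clause (¬b_32).
Undo b_11 and try b_11 = False.
Unit clause (b_12) forces b_12 = True.
Unit clause (¬b_22) forces b_22 = False.
Unit clause (b_21) forces b_21 = True.
Unit clause (¬b_31) forces b_31 = False.
Unit clause (b_32) forces b_32 = True.
That conflicts with the unit clause (¬b_32).
Either choice for b_11 ends in contradiction.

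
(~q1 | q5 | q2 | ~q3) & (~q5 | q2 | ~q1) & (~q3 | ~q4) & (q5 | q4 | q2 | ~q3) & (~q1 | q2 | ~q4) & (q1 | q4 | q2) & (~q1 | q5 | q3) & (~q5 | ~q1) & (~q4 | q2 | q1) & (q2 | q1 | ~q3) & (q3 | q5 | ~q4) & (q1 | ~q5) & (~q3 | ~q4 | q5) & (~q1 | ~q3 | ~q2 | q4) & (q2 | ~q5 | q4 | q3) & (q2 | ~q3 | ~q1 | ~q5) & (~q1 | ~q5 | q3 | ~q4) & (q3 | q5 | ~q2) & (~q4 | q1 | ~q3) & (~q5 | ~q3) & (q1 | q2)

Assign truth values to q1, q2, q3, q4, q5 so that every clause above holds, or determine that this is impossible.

q1: 0, q2: 1, q3: 1, q4: 0, q5: 0

Case q3 = 1:
The clause (~q4) is unit, so q4 = 0.
The clause (~q5) is unit, so q5 = 0.
The clause (q2) is unit, so q2 = 1.
The clause (~q1) is unit, so q1 = 0.
All clauses are satisfied.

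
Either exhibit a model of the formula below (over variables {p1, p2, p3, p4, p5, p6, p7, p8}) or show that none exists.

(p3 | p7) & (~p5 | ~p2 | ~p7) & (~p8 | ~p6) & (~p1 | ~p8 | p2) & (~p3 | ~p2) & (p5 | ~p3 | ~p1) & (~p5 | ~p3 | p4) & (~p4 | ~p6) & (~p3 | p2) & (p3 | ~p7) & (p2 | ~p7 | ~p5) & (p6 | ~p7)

Branch on p3: set p3 = 1.
Unit clause (~p2) forces p2 = 0.
Now (p2) is unsatisfied and unit — conflict.
Backtrack on p3: now try p3 = 0.
Unit clause (p7) forces p7 = 1.
Now (~p7) is unsatisfied and unit — conflict.
Either choice for p3 ends in contradiction.

UNSATISFIABLE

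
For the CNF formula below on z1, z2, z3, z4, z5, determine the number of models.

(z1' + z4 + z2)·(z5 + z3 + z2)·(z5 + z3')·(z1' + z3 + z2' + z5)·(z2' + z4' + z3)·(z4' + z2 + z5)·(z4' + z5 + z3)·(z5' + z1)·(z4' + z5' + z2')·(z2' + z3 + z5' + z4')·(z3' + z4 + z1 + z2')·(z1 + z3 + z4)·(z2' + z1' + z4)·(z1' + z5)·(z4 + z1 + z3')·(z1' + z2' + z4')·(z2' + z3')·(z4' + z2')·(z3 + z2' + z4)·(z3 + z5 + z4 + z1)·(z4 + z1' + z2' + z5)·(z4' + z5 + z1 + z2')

2

There are 2^5 = 32 truth assignments over (z1, z2, z3, z4, z5).
Split on z1. With z1 = 1, the clauses containing z1 are satisfied and z1' drops from the rest; 2 of the 2^4 = 16 assignments to the other variables satisfy what remains.
With z1 = 0, by the same count on the reduced clause set, 0 assignments work.
(One model: z1=T, z2=F, z3=F, z4=T, z5=T.)
Total: 2 + 0 = 2.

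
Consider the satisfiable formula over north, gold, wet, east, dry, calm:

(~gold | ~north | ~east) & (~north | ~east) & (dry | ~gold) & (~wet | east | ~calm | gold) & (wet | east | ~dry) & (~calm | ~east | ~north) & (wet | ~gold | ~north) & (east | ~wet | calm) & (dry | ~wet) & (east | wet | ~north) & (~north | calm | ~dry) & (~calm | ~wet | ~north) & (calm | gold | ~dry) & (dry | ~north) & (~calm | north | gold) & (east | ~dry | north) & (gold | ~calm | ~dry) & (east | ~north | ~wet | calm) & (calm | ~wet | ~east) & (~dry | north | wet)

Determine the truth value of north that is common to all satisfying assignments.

Suppose north = 1.
Unit clause (~east) forces east = 0.
Unit clause (wet) forces wet = 1.
Unit clause (calm) forces calm = 1.
Now (~calm) is unsatisfied and unit — conflict.
So every satisfying assignment has north = False.

False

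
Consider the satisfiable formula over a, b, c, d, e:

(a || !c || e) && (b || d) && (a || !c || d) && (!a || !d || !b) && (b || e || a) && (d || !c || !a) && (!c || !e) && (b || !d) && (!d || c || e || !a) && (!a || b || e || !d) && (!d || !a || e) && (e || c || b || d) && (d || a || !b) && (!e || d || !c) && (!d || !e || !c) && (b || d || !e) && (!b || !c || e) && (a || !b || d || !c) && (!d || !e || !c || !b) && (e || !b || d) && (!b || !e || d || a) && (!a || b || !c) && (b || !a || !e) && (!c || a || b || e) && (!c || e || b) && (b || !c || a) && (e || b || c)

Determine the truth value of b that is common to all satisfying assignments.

Suppose b = false.
(d) alone gives d = true.
But (!d) is also a unit clause — contradiction.
So every satisfying assignment has b = True.

True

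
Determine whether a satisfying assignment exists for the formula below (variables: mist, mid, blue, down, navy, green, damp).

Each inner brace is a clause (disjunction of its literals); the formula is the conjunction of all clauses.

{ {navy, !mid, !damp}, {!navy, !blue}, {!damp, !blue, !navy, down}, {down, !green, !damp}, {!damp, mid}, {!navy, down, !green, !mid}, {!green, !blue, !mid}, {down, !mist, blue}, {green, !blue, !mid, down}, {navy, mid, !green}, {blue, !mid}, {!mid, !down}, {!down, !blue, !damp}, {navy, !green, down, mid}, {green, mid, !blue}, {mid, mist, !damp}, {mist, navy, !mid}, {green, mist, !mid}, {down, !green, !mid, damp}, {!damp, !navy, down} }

Branch on navy: set navy = true.
From the singleton clause (!blue), blue = false.
From the singleton clause (!mid), mid = false.
From the singleton clause (!damp), damp = false.
Branch on down: set down = true.
All clauses hold; mist, green can take either value.
A satisfying assignment: mist ↦ false,  mid ↦ false,  blue ↦ false,  down ↦ true,  navy ↦ true,  green ↦ false,  damp ↦ false.

Yes, satisfiable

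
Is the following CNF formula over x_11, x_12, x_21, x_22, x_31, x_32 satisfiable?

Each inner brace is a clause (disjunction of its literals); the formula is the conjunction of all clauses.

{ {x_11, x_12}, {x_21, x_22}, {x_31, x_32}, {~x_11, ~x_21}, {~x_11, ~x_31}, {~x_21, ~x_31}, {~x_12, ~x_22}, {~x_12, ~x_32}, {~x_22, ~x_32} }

Branch on x_11: set x_11 = 1.
From the singleton clause (~x_21), x_21 = 0.
From the singleton clause (x_22), x_22 = 1.
From the singleton clause (~x_31), x_31 = 0.
From the singleton clause (x_32), x_32 = 1.
That conflicts with the unit clause (~x_32).
Backtrack on x_11: now try x_11 = 0.
From the singleton clause (x_12), x_12 = 1.
From the singleton clause (~x_22), x_22 = 0.
From the singleton clause (x_21), x_21 = 1.
From the singleton clause (~x_31), x_31 = 0.
From the singleton clause (x_32), x_32 = 1.
That conflicts with the unit clause (~x_32).
Either choice for x_11 ends in contradiction.
No assignment satisfies every clause.

No, unsatisfiable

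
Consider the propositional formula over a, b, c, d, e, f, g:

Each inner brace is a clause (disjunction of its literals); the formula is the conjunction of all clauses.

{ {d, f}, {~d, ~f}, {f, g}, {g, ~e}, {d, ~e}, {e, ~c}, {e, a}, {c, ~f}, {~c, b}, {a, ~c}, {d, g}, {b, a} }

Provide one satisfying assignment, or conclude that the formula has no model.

Suppose d = 1.
The clause (~f) is unit, so f = 0.
The clause (g) is unit, so g = 1.
Suppose e = 0.
The clause (~c) is unit, so c = 0.
The clause (a) is unit, so a = 1.
No clause remains; b is free.

a=1; b=0; c=0; d=1; e=0; f=0; g=1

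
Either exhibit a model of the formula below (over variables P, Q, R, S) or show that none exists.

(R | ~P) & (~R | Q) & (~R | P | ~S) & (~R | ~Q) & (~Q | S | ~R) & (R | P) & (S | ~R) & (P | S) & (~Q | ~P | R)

Case R = 1:
(Q) alone gives Q = 1.
Now (~Q) is unsatisfied and unit — conflict.
So R must be the other value — set R = 0.
(~P) alone gives P = 0.
Now (P) is unsatisfied and unit — conflict.
Neither R = 1 nor R = 0 works.

UNSATISFIABLE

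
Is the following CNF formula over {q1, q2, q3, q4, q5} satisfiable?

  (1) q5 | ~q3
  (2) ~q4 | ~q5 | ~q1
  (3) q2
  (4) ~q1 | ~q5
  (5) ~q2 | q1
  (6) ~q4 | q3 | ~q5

Satisfiable

From the singleton clause (q2), q2 = 1.
From the singleton clause (q1), q1 = 1.
From the singleton clause (~q5), q5 = 0.
From the singleton clause (~q3), q3 = 0.
No clause remains; q4 is free.
A satisfying assignment: q1 ↦ 1,  q2 ↦ 1,  q3 ↦ 0,  q4 ↦ 1,  q5 ↦ 0.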